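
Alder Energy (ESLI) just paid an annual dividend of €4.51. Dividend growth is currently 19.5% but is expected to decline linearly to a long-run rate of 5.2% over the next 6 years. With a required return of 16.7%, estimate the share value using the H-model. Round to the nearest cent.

H-model: P₀ = D₀[(1+g_L) + H(g_S−g_L)]/(r−g_L), with H = 6/2 = 3.
P₀ = 4.51 × [(1+0.052) + 3×(0.195−0.052)] / (0.167−0.052)
   = 4.51 × 1.4810 / 0.115 = 58.0810

€58.08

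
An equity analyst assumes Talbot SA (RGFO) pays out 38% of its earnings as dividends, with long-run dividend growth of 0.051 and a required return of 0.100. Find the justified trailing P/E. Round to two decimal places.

Justified trailing P/E = b(1+g)/(r−g) = 0.38×(1+0.051)/(0.1−0.051) = 8.1506

8.15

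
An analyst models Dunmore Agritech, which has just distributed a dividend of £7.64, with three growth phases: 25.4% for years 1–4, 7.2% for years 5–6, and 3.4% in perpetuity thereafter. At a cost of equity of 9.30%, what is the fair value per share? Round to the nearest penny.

Three-stage DDM. Project D₁…D_6; terminal Gordon value at t=6 with g = 0.034; discount at r = 0.093.
D_1 = 9.5806
D_2 = 12.0140
D_3 = 15.0656
D_4 = 18.8922
D_5 = 20.2525
D_6 = 21.7107
TV_6 = 22.4488/(0.093−0.034) = 380.4886
P₀ = Σ Dₜ/(1+r)ᵗ + TV_6/(1+r)^6 = 292.4761

£292.48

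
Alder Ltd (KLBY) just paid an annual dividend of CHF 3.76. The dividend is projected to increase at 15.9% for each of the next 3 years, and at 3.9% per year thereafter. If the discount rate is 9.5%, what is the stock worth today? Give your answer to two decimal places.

CHF 95.37

Two-stage DDM. Project D₁…D_3 at 0.159, terminal growth 0.039, discount at r = 0.095.
D_1 = 4.3578
D_2 = 5.0507
D_3 = 5.8538
Terminal value at t=3: TV = D_4/(r−g) = 6.0821/(0.095−0.039) = 108.6090
P₀ = 4.3578/(1+0.095)^1 + 5.0507/(1+0.095)^2 + 5.8538/(1+0.095)^3 + 108.6090/(1+0.095)^3 = 95.3731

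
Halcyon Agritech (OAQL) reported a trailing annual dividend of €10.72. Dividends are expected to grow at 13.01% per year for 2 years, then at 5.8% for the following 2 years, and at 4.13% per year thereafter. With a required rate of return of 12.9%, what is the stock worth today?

€152.96

Three-stage DDM. Project D₁…D_4; terminal Gordon value at t=4 with g = 0.0413; discount at r = 0.129.
D_1 = 12.1147
D_2 = 13.6908
D_3 = 14.4849
D_4 = 15.3250
TV_4 = 15.9579/(0.129−0.0413) = 181.9601
P₀ = Σ Dₜ/(1+r)ᵗ + TV_4/(1+r)^4 = 152.9647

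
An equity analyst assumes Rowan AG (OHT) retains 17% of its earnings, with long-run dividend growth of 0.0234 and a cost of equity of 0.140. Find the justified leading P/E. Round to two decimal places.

Payout ratio b = 1 − 0.17 = 0.83.
Justified leading P/E = b/(r−g) = 0.83/(0.14−0.0234) = 7.1184

7.12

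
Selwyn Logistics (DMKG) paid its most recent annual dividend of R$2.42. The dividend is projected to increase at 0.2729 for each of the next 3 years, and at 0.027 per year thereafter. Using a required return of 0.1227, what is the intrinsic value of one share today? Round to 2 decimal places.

Two-stage DDM. Project D₁…D_3 at 0.2729, terminal growth 0.027, discount at r = 0.1227.
D_1 = 3.0804
D_2 = 3.9211
D_3 = 4.9911
Terminal value at t=3: TV = D_4/(r−g) = 5.1259/(0.1227−0.027) = 53.5620
P₀ = 3.0804/(1+0.1227)^1 + 3.9211/(1+0.1227)^2 + 4.9911/(1+0.1227)^3 + 53.5620/(1+0.1227)^3 = 47.2316

R$47.23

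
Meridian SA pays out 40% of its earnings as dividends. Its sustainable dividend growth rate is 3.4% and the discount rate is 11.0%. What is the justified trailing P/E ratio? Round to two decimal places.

Justified trailing P/E = b(1+g)/(r−g) = 0.40×(1+0.034)/(0.11−0.034) = 5.4421

5.44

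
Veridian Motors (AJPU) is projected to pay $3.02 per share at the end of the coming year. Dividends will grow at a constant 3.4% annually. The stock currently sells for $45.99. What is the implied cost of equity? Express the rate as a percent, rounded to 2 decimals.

Rearranging the constant-growth DDM: r = D₁/P₀ + g.
r = 3.0200 / 45.99 + 0.034 = 0.06567 + 0.034 = 0.09967

9.97%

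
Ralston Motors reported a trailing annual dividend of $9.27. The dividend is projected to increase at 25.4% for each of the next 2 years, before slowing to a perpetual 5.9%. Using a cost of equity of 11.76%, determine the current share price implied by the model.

$232.98

Two-stage DDM. Project D₁…D_2 at 0.254, terminal growth 0.059, discount at r = 0.1176.
D_1 = 11.6246
D_2 = 14.5772
Terminal value at t=2: TV = D_3/(r−g) = 15.4373/(0.1176−0.059) = 263.4348
P₀ = 11.6246/(1+0.1176)^1 + 14.5772/(1+0.1176)^2 + 263.4348/(1+0.1176)^2 = 232.9838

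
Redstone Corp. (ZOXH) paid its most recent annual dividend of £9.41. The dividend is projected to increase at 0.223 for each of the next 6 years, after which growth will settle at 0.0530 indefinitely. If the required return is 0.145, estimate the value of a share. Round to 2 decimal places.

£231.50

Two-stage DDM. Project D₁…D_6 at 0.223, terminal growth 0.053, discount at r = 0.145.
D_1 = 11.5084
D_2 = 14.0748
D_3 = 17.2135
D_4 = 21.0521
D_5 = 25.7467
D_6 = 31.4882
Terminal value at t=6: TV = D_7/(r−g) = 33.1571/(0.145−0.053) = 360.4034
P₀ = 11.5084/(1+0.145)^1 + 14.0748/(1+0.145)^2 + 17.2135/(1+0.145)^3 + 21.0521/(1+0.145)^4 + 25.7467/(1+0.145)^5 + 31.4882/(1+0.145)^6 + 360.4034/(1+0.145)^6 = 231.4981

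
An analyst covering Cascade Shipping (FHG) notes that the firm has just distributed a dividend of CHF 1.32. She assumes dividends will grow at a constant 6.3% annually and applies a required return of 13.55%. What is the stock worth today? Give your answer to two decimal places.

Gordon growth model: P₀ = D₁/(r − g). D₁ = 1.32 × (1 + 0.063) = 1.4032.
P₀ = 1.4032 / (0.1355 − 0.063) = 1.4032 / 0.0725 = 19.3539

CHF 19.35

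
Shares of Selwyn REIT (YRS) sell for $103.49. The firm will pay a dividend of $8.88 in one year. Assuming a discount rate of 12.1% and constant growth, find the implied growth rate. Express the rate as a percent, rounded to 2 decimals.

3.52%

From P₀ = D₁/(r − g), the implied growth is g = r − D₁/P₀.
g = 0.121 − 8.88/103.49 = 0.121 − 0.08581 = 0.03519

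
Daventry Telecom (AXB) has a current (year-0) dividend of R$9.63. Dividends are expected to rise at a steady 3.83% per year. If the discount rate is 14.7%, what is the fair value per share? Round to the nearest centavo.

R$91.99

Gordon growth model: P₀ = D₁/(r − g). D₁ = 9.63 × (1 + 0.0383) = 9.9988.
P₀ = 9.9988 / (0.147 − 0.0383) = 9.9988 / 0.1087 = 91.9855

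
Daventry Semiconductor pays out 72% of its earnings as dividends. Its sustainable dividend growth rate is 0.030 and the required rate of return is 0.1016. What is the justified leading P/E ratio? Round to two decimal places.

Justified leading P/E = b/(r−g) = 0.72/(0.1016−0.03) = 10.0559

10.06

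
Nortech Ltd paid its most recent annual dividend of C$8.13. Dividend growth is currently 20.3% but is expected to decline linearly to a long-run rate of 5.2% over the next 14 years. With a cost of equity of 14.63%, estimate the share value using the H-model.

C$181.83

H-model: P₀ = D₀[(1+g_L) + H(g_S−g_L)]/(r−g_L), with H = 14/2 = 7.
P₀ = 8.13 × [(1+0.052) + 7×(0.203−0.052)] / (0.1463−0.052)
   = 8.13 × 2.1090 / 0.0943 = 181.8258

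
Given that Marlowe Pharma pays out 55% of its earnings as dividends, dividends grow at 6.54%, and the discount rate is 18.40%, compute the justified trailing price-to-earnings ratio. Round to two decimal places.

Justified trailing P/E = b(1+g)/(r−g) = 0.55×(1+0.0654)/(0.184−0.0654) = 4.9407

4.94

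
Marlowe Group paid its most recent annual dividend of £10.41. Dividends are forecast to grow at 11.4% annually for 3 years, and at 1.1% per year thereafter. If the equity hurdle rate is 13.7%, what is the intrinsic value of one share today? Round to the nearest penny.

£108.54

Two-stage DDM. Project D₁…D_3 at 0.114, terminal growth 0.011, discount at r = 0.137.
D_1 = 11.5967
D_2 = 12.9188
D_3 = 14.3915
Terminal value at t=3: TV = D_4/(r−g) = 14.5498/(0.137−0.011) = 115.4747
P₀ = 11.5967/(1+0.137)^1 + 12.9188/(1+0.137)^2 + 14.3915/(1+0.137)^3 + 115.4747/(1+0.137)^3 = 108.5442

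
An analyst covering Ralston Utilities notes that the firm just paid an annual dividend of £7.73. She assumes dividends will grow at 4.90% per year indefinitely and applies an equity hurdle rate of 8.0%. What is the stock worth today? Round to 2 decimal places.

Gordon growth model: P₀ = D₁/(r − g). D₁ = 7.73 × (1 + 0.049) = 8.1088.
P₀ = 8.1088 / (0.08 − 0.049) = 8.1088 / 0.031 = 261.5732

£261.57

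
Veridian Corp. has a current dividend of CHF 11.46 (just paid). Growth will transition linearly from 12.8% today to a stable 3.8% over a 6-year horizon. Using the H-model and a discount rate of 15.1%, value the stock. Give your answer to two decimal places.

CHF 132.65

H-model: P₀ = D₀[(1+g_L) + H(g_S−g_L)]/(r−g_L), with H = 6/2 = 3.
P₀ = 11.46 × [(1+0.038) + 3×(0.128−0.038)] / (0.151−0.038)
   = 11.46 × 1.3080 / 0.113 = 132.6520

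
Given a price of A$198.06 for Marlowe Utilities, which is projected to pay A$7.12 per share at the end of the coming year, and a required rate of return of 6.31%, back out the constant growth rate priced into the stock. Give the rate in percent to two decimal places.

2.72%

From P₀ = D₁/(r − g), the implied growth is g = r − D₁/P₀.
g = 0.0631 − 7.12/198.06 = 0.0631 − 0.03595 = 0.02715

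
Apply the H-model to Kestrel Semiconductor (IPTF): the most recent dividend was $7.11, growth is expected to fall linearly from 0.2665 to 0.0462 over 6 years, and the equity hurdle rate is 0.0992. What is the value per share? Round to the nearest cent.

H-model: P₀ = D₀[(1+g_L) + H(g_S−g_L)]/(r−g_L), with H = 6/2 = 3.
P₀ = 7.11 × [(1+0.0462) + 3×(0.2665−0.0462)] / (0.0992−0.0462)
   = 7.11 × 1.7071 / 0.053 = 229.0091

$229.01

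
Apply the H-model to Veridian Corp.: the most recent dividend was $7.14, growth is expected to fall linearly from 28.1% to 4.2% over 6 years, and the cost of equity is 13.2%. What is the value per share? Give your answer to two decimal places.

H-model: P₀ = D₀[(1+g_L) + H(g_S−g_L)]/(r−g_L), with H = 6/2 = 3.
P₀ = 7.14 × [(1+0.042) + 3×(0.281−0.042)] / (0.132−0.042)
   = 7.14 × 1.7590 / 0.09 = 139.5473

$139.55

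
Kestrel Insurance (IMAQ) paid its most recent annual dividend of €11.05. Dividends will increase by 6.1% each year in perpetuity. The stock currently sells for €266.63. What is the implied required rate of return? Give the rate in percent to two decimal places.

Rearranging the constant-growth DDM: r = D₁/P₀ + g.
D₁ = 11.05 × (1 + 0.061) = 11.7241.
r = 11.7241 / 266.63 + 0.061 = 0.04397 + 0.061 = 0.10497

10.50%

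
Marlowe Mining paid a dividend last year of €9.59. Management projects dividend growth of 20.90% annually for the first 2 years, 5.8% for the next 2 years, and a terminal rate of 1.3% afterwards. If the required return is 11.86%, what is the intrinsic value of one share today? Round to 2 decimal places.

€138.32

Three-stage DDM. Project D₁…D_4; terminal Gordon value at t=4 with g = 0.013; discount at r = 0.1186.
D_1 = 11.5943
D_2 = 14.0175
D_3 = 14.8305
D_4 = 15.6907
TV_4 = 15.8947/(0.1186−0.013) = 150.5179
P₀ = Σ Dₜ/(1+r)ᵗ + TV_4/(1+r)^4 = 138.3218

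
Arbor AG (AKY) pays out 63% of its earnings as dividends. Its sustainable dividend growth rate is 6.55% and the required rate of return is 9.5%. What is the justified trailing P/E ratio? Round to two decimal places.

22.75

Justified trailing P/E = b(1+g)/(r−g) = 0.63×(1+0.0655)/(0.095−0.0655) = 22.7547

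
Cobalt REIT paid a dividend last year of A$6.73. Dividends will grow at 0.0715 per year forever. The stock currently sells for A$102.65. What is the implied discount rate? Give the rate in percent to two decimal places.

Rearranging the constant-growth DDM: r = D₁/P₀ + g.
D₁ = 6.73 × (1 + 0.0715) = 7.2112.
r = 7.2112 / 102.65 + 0.0715 = 0.07025 + 0.0715 = 0.14175

14.18%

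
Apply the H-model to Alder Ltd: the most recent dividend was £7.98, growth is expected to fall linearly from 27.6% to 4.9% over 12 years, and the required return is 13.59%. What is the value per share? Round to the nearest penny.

H-model: P₀ = D₀[(1+g_L) + H(g_S−g_L)]/(r−g_L), with H = 12/2 = 6.
P₀ = 7.98 × [(1+0.049) + 6×(0.276−0.049)] / (0.1359−0.049)
   = 7.98 × 2.4110 / 0.0869 = 221.4014

£221.40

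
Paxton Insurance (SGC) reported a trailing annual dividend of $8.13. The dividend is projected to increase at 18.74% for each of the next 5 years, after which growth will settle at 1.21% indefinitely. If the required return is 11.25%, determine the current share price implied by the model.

Two-stage DDM. Project D₁…D_5 at 0.1874, terminal growth 0.0121, discount at r = 0.1125.
D_1 = 9.6536
D_2 = 11.4626
D_3 = 13.6107
D_4 = 16.1614
D_5 = 19.1900
Terminal value at t=5: TV = D_6/(r−g) = 19.4222/(0.1125−0.0121) = 193.4486
P₀ = 9.6536/(1+0.1125)^1 + 11.4626/(1+0.1125)^2 + 13.6107/(1+0.1125)^3 + 16.1614/(1+0.1125)^4 + 19.1900/(1+0.1125)^5 + 193.4486/(1+0.1125)^5 = 163.1538

$163.15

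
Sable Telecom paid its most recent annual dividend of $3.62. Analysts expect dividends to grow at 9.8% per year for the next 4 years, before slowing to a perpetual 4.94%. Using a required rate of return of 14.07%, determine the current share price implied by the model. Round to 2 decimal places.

$48.89

Two-stage DDM. Project D₁…D_4 at 0.098, terminal growth 0.0494, discount at r = 0.1407.
D_1 = 3.9748
D_2 = 4.3643
D_3 = 4.7920
D_4 = 5.2616
Terminal value at t=4: TV = D_5/(r−g) = 5.5215/(0.1407−0.0494) = 60.4767
P₀ = 3.9748/(1+0.1407)^1 + 4.3643/(1+0.1407)^2 + 4.7920/(1+0.1407)^3 + 5.2616/(1+0.1407)^4 + 60.4767/(1+0.1407)^4 = 48.8940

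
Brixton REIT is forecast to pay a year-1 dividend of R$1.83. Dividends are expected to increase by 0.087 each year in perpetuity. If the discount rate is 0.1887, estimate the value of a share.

R$17.99

Gordon growth model: P₀ = D₁/(r − g), with D₁ = 1.83 given directly.
P₀ = 1.8300 / (0.1887 − 0.087) = 1.8300 / 0.1017 = 17.9941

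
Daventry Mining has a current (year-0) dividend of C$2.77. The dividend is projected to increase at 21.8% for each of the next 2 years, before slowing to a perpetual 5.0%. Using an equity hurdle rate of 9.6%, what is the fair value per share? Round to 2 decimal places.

Two-stage DDM. Project D₁…D_2 at 0.218, terminal growth 0.05, discount at r = 0.096.
D_1 = 3.3739
D_2 = 4.1094
Terminal value at t=2: TV = D_3/(r−g) = 4.3148/(0.096−0.05) = 93.8006
P₀ = 3.3739/(1+0.096)^1 + 4.1094/(1+0.096)^2 + 93.8006/(1+0.096)^2 = 84.5874

C$84.59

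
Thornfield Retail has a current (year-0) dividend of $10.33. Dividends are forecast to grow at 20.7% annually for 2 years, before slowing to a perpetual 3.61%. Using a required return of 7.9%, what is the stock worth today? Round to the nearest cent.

$336.67

Two-stage DDM. Project D₁…D_2 at 0.207, terminal growth 0.0361, discount at r = 0.079.
D_1 = 12.4683
D_2 = 15.0493
Terminal value at t=2: TV = D_3/(r−g) = 15.5925/(0.079−0.0361) = 363.4622
P₀ = 12.4683/(1+0.079)^1 + 15.0493/(1+0.079)^2 + 363.4622/(1+0.079)^2 = 336.6698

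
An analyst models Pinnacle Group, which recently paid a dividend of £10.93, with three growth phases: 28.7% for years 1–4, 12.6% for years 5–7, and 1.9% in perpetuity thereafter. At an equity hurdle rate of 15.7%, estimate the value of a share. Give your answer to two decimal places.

£218.92

Three-stage DDM. Project D₁…D_7; terminal Gordon value at t=7 with g = 0.019; discount at r = 0.157.
D_1 = 14.0669
D_2 = 18.1041
D_3 = 23.3000
D_4 = 29.9871
D_5 = 33.7655
D_6 = 38.0199
D_7 = 42.8104
TV_7 = 43.6238/(0.157−0.019) = 316.1146
P₀ = Σ Dₜ/(1+r)ᵗ + TV_7/(1+r)^7 = 218.9164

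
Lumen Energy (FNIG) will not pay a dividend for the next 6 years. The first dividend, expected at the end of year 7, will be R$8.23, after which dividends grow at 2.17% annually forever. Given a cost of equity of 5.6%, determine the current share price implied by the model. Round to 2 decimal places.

Deferred-dividend DDM. At t=6 the remaining stream is a growing perpetuity with first payment D_7 = 8.23.
V_6 = D_7/(r−g) = 8.23/(0.056−0.0217) = 239.9417
P₀ = V_6/(1+r)^6 = 239.9417/(1+0.056)^6 = 173.0303

R$173.03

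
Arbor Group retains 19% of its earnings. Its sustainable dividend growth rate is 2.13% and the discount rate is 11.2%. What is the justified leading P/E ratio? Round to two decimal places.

Payout ratio b = 1 − 0.19 = 0.81.
Justified leading P/E = b/(r−g) = 0.81/(0.112−0.0213) = 8.9305

8.93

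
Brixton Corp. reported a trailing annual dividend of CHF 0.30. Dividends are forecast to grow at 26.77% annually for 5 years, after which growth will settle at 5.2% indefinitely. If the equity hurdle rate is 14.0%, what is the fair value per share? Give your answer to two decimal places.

Two-stage DDM. Project D₁…D_5 at 0.2677, terminal growth 0.052, discount at r = 0.14.
D_1 = 0.3803
D_2 = 0.4821
D_3 = 0.6112
D_4 = 0.7748
D_5 = 0.9822
Terminal value at t=5: TV = D_6/(r−g) = 1.0333/(0.14−0.052) = 11.7419
P₀ = 0.3803/(1+0.14)^1 + 0.4821/(1+0.14)^2 + 0.6112/(1+0.14)^3 + 0.7748/(1+0.14)^4 + 0.9822/(1+0.14)^5 + 11.7419/(1+0.14)^5 = 8.1843

CHF 8.18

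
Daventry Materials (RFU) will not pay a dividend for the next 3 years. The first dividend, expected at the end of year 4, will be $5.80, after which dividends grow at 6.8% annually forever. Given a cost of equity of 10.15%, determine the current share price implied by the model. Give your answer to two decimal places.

$129.55

Deferred-dividend DDM. At t=3 the remaining stream is a growing perpetuity with first payment D_4 = 5.80.
V_3 = D_4/(r−g) = 5.80/(0.1015−0.068) = 173.1343
P₀ = V_3/(1+r)^3 = 173.1343/(1+0.1015)^3 = 129.5477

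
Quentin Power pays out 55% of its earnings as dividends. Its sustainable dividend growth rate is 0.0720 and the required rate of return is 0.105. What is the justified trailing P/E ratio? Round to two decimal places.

17.87

Justified trailing P/E = b(1+g)/(r−g) = 0.55×(1+0.072)/(0.105−0.072) = 17.8667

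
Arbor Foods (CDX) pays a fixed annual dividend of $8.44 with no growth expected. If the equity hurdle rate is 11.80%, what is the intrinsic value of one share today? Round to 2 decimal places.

Zero-growth DDM (perpetuity): P₀ = D/r = 8.44 / 0.118 = 71.5254

$71.53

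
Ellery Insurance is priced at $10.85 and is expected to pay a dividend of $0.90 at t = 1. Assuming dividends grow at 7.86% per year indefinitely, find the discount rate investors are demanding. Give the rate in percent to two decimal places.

16.15%

Rearranging the constant-growth DDM: r = D₁/P₀ + g.
r = 0.9000 / 10.85 + 0.0786 = 0.08295 + 0.0786 = 0.16155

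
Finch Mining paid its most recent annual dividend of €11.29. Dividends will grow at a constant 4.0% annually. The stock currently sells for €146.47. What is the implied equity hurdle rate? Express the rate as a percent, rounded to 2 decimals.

12.02%

Rearranging the constant-growth DDM: r = D₁/P₀ + g.
D₁ = 11.29 × (1 + 0.04) = 11.7416.
r = 11.7416 / 146.47 + 0.04 = 0.08016 + 0.04 = 0.12016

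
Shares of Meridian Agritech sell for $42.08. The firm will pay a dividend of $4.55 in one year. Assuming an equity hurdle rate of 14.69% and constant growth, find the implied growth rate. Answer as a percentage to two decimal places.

3.88%

From P₀ = D₁/(r − g), the implied growth is g = r − D₁/P₀.
g = 0.1469 − 4.55/42.08 = 0.1469 − 0.10813 = 0.03877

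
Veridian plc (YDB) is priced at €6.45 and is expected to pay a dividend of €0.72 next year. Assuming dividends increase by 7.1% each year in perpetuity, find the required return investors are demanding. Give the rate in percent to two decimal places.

Rearranging the constant-growth DDM: r = D₁/P₀ + g.
r = 0.7200 / 6.45 + 0.071 = 0.11163 + 0.071 = 0.18263

18.26%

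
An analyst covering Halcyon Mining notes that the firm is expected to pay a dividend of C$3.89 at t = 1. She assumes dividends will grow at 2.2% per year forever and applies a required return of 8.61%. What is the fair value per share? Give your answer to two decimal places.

C$60.69

Gordon growth model: P₀ = D₁/(r − g), with D₁ = 3.89 given directly.
P₀ = 3.8900 / (0.0861 − 0.022) = 3.8900 / 0.0641 = 60.6864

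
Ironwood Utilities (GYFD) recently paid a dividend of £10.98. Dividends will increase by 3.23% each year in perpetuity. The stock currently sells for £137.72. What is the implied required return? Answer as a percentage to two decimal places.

Rearranging the constant-growth DDM: r = D₁/P₀ + g.
D₁ = 10.98 × (1 + 0.0323) = 11.3347.
r = 11.3347 / 137.72 + 0.0323 = 0.08230 + 0.0323 = 0.11460

11.46%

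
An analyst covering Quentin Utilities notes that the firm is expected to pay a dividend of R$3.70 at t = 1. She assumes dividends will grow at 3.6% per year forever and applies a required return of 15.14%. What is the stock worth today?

R$32.06

Gordon growth model: P₀ = D₁/(r − g), with D₁ = 3.70 given directly.
P₀ = 3.7000 / (0.1514 − 0.036) = 3.7000 / 0.1154 = 32.0624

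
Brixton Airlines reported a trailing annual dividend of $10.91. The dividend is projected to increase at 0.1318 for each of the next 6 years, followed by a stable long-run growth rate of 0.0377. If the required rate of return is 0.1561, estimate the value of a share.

$144.99

Two-stage DDM. Project D₁…D_6 at 0.1318, terminal growth 0.0377, discount at r = 0.1561.
D_1 = 12.3479
D_2 = 13.9754
D_3 = 15.8174
D_4 = 17.9021
D_5 = 20.2616
D_6 = 22.9321
Terminal value at t=6: TV = D_7/(r−g) = 23.7966/(0.1561−0.0377) = 200.9847
P₀ = 12.3479/(1+0.1561)^1 + 13.9754/(1+0.1561)^2 + 15.8174/(1+0.1561)^3 + 17.9021/(1+0.1561)^4 + 20.2616/(1+0.1561)^5 + 22.9321/(1+0.1561)^6 + 200.9847/(1+0.1561)^6 = 144.9860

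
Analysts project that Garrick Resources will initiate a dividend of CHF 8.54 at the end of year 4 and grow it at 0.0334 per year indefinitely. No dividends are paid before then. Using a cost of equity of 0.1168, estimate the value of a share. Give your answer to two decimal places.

CHF 73.51

Deferred-dividend DDM. At t=3 the remaining stream is a growing perpetuity with first payment D_4 = 8.54.
V_3 = D_4/(r−g) = 8.54/(0.1168−0.0334) = 102.3981
P₀ = V_3/(1+r)^3 = 102.3981/(1+0.1168)^3 = 73.5132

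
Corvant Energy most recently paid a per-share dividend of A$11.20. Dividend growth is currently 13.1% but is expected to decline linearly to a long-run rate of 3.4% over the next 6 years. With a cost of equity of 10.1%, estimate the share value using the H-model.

H-model: P₀ = D₀[(1+g_L) + H(g_S−g_L)]/(r−g_L), with H = 6/2 = 3.
P₀ = 11.20 × [(1+0.034) + 3×(0.131−0.034)] / (0.101−0.034)
   = 11.20 × 1.3250 / 0.067 = 221.4925

A$221.49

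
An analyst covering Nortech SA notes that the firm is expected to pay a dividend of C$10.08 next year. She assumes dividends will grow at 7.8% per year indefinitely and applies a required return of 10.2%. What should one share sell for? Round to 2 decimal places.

C$420.00

Gordon growth model: P₀ = D₁/(r − g), with D₁ = 10.08 given directly.
P₀ = 10.0800 / (0.102 − 0.078) = 10.0800 / 0.024 = 420.0000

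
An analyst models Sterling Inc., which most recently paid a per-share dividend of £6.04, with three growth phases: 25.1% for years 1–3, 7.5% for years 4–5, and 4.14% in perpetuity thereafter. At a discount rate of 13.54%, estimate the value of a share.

Three-stage DDM. Project D₁…D_5; terminal Gordon value at t=5 with g = 0.0414; discount at r = 0.1354.
D_1 = 7.5560
D_2 = 9.4526
D_3 = 11.8252
D_4 = 12.7121
D_5 = 13.6655
TV_5 = 14.2313/(0.1354−0.0414) = 151.3964
P₀ = Σ Dₜ/(1+r)ᵗ + TV_5/(1+r)^5 = 117.1946

£117.19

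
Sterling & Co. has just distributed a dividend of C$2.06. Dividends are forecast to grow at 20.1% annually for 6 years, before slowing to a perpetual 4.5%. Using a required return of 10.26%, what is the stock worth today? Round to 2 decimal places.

Two-stage DDM. Project D₁…D_6 at 0.201, terminal growth 0.045, discount at r = 0.1026.
D_1 = 2.4741
D_2 = 2.9713
D_3 = 3.5686
D_4 = 4.2859
D_5 = 5.1473
D_6 = 6.1819
Terminal value at t=6: TV = D_7/(r−g) = 6.4601/(0.1026−0.045) = 112.1551
P₀ = 2.4741/(1+0.1026)^1 + 2.9713/(1+0.1026)^2 + 3.5686/(1+0.1026)^3 + 4.2859/(1+0.1026)^4 + 5.1473/(1+0.1026)^5 + 6.1819/(1+0.1026)^6 + 112.1551/(1+0.1026)^6 = 79.2672

C$79.27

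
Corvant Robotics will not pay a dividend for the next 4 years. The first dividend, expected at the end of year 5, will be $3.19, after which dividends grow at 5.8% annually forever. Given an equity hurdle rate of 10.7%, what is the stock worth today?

Deferred-dividend DDM. At t=4 the remaining stream is a growing perpetuity with first payment D_5 = 3.19.
V_4 = D_5/(r−g) = 3.19/(0.107−0.058) = 65.1020
P₀ = V_4/(1+r)^4 = 65.1020/(1+0.107)^4 = 43.3515

$43.35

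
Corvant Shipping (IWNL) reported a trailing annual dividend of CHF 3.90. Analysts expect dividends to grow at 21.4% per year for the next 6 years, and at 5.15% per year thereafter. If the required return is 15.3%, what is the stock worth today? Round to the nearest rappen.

Two-stage DDM. Project D₁…D_6 at 0.214, terminal growth 0.0515, discount at r = 0.153.
D_1 = 4.7346
D_2 = 5.7478
D_3 = 6.9778
D_4 = 8.4711
D_5 = 10.2839
D_6 = 12.4847
Terminal value at t=6: TV = D_7/(r−g) = 13.1276/(0.153−0.0515) = 129.3362
P₀ = 4.7346/(1+0.153)^1 + 5.7478/(1+0.153)^2 + 6.9778/(1+0.153)^3 + 8.4711/(1+0.153)^4 + 10.2839/(1+0.153)^5 + 12.4847/(1+0.153)^6 + 129.3362/(1+0.153)^6 = 83.1842

CHF 83.18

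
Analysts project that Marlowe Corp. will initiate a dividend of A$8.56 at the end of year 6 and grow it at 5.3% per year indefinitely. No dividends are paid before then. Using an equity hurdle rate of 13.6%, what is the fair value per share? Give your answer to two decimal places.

A$54.51

Deferred-dividend DDM. At t=5 the remaining stream is a growing perpetuity with first payment D_6 = 8.56.
V_5 = D_6/(r−g) = 8.56/(0.136−0.053) = 103.1325
P₀ = V_5/(1+r)^5 = 103.1325/(1+0.136)^5 = 54.5135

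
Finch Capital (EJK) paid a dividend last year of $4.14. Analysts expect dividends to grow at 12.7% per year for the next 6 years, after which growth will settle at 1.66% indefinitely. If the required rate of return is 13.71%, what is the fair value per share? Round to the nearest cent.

$57.19

Two-stage DDM. Project D₁…D_6 at 0.127, terminal growth 0.0166, discount at r = 0.1371.
D_1 = 4.6658
D_2 = 5.2583
D_3 = 5.9261
D_4 = 6.6788
D_5 = 7.5270
D_6 = 8.4829
Terminal value at t=6: TV = D_7/(r−g) = 8.6237/(0.1371−0.0166) = 71.5660
P₀ = 4.6658/(1+0.1371)^1 + 5.2583/(1+0.1371)^2 + 5.9261/(1+0.1371)^3 + 6.6788/(1+0.1371)^4 + 7.5270/(1+0.1371)^5 + 8.4829/(1+0.1371)^6 + 71.5660/(1+0.1371)^6 = 57.1857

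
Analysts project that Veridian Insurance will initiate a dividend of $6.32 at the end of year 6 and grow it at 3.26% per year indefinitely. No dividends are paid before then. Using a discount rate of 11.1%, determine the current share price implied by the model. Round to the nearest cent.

$47.62

Deferred-dividend DDM. At t=5 the remaining stream is a growing perpetuity with first payment D_6 = 6.32.
V_5 = D_6/(r−g) = 6.32/(0.111−0.0326) = 80.6122
P₀ = V_5/(1+r)^5 = 80.6122/(1+0.111)^5 = 47.6245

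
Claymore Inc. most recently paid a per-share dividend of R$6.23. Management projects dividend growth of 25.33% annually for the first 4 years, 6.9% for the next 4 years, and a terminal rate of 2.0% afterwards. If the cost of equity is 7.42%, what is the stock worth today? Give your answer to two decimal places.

Three-stage DDM. Project D₁…D_8; terminal Gordon value at t=8 with g = 0.02; discount at r = 0.0742.
D_1 = 7.8081
D_2 = 9.7858
D_3 = 12.2646
D_4 = 15.3712
D_5 = 16.4318
D_6 = 17.5656
D_7 = 18.7777
D_8 = 20.0733
TV_8 = 20.4748/(0.0742−0.02) = 377.7634
P₀ = Σ Dₜ/(1+r)ᵗ + TV_8/(1+r)^8 = 295.8874

R$295.89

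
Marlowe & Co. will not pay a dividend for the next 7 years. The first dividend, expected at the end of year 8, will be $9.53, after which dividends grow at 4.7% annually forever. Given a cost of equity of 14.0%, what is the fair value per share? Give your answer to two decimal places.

$40.95

Deferred-dividend DDM. At t=7 the remaining stream is a growing perpetuity with first payment D_8 = 9.53.
V_7 = D_8/(r−g) = 9.53/(0.14−0.047) = 102.4731
P₀ = V_7/(1+r)^7 = 102.4731/(1+0.14)^7 = 40.9521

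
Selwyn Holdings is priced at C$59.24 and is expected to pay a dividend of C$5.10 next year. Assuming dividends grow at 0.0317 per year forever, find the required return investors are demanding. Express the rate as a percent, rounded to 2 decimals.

11.78%

Rearranging the constant-growth DDM: r = D₁/P₀ + g.
r = 5.1000 / 59.24 + 0.0317 = 0.08609 + 0.0317 = 0.11779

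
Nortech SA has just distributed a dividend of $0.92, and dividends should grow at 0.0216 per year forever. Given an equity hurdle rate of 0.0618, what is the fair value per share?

Gordon growth model: P₀ = D₁/(r − g). D₁ = 0.92 × (1 + 0.0216) = 0.9399.
P₀ = 0.9399 / (0.0618 − 0.0216) = 0.9399 / 0.0402 = 23.3799

$23.38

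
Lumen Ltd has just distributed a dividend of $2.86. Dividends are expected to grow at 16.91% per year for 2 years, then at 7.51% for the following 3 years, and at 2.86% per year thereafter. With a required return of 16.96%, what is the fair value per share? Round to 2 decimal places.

Three-stage DDM. Project D₁…D_5; terminal Gordon value at t=5 with g = 0.0286; discount at r = 0.1696.
D_1 = 3.3436
D_2 = 3.9090
D_3 = 4.2026
D_4 = 4.5182
D_5 = 4.8575
TV_5 = 4.9965/(0.1696−0.0286) = 35.4359
P₀ = Σ Dₜ/(1+r)ᵗ + TV_5/(1+r)^5 = 29.1672

$29.17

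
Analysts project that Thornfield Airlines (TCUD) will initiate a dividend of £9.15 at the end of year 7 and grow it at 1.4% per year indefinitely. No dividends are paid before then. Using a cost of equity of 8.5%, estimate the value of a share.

£78.99

Deferred-dividend DDM. At t=6 the remaining stream is a growing perpetuity with first payment D_7 = 9.15.
V_6 = D_7/(r−g) = 9.15/(0.085−0.014) = 128.8732
P₀ = V_6/(1+r)^6 = 128.8732/(1+0.085)^6 = 78.9922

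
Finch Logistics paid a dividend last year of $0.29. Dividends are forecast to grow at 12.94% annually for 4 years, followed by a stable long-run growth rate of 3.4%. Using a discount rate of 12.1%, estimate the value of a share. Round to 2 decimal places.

Two-stage DDM. Project D₁…D_4 at 0.1294, terminal growth 0.034, discount at r = 0.121.
D_1 = 0.3275
D_2 = 0.3699
D_3 = 0.4178
D_4 = 0.4718
Terminal value at t=4: TV = D_5/(r−g) = 0.4879/(0.121−0.034) = 5.6078
P₀ = 0.3275/(1+0.121)^1 + 0.3699/(1+0.121)^2 + 0.4178/(1+0.121)^3 + 0.4718/(1+0.121)^4 + 5.6078/(1+0.121)^4 = 4.7330

$4.73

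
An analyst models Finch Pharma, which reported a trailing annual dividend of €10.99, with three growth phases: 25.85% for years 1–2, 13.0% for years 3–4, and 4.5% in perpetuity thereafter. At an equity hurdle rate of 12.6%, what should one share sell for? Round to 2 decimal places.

€231.99

Three-stage DDM. Project D₁…D_4; terminal Gordon value at t=4 with g = 0.045; discount at r = 0.126.
D_1 = 13.8309
D_2 = 17.4062
D_3 = 19.6690
D_4 = 22.2260
TV_4 = 23.2262/(0.126−0.045) = 286.7426
P₀ = Σ Dₜ/(1+r)ᵗ + TV_4/(1+r)^4 = 231.9926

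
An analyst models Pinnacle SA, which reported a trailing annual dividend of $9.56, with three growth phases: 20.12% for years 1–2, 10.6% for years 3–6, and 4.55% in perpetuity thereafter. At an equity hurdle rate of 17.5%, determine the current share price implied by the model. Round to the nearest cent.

Three-stage DDM. Project D₁…D_6; terminal Gordon value at t=6 with g = 0.0455; discount at r = 0.175.
D_1 = 11.4835
D_2 = 13.7939
D_3 = 15.2561
D_4 = 16.8733
D_5 = 18.6618
D_6 = 20.6400
TV_6 = 21.5791/(0.175−0.0455) = 166.6339
P₀ = Σ Dₜ/(1+r)ᵗ + TV_6/(1+r)^6 = 117.5153

$117.52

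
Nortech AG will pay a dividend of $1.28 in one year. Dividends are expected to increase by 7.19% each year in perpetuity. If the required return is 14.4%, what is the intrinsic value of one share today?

Gordon growth model: P₀ = D₁/(r − g), with D₁ = 1.28 given directly.
P₀ = 1.2800 / (0.144 − 0.0719) = 1.2800 / 0.0721 = 17.7531

$17.75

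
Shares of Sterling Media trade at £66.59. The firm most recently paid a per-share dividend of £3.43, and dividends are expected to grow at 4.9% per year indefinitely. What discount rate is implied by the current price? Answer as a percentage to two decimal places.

10.30%

Rearranging the constant-growth DDM: r = D₁/P₀ + g.
D₁ = 3.43 × (1 + 0.049) = 3.5981.
r = 3.5981 / 66.59 + 0.049 = 0.05403 + 0.049 = 0.10303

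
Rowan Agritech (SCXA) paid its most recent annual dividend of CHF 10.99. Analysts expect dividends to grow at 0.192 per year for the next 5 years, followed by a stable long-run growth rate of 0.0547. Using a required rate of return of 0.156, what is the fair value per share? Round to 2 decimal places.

Two-stage DDM. Project D₁…D_5 at 0.192, terminal growth 0.0547, discount at r = 0.156.
D_1 = 13.1001
D_2 = 15.6153
D_3 = 18.6134
D_4 = 22.1872
D_5 = 26.4472
Terminal value at t=5: TV = D_6/(r−g) = 27.8938/(0.156−0.0547) = 275.3585
P₀ = 13.1001/(1+0.156)^1 + 15.6153/(1+0.156)^2 + 18.6134/(1+0.156)^3 + 22.1872/(1+0.156)^4 + 26.4472/(1+0.156)^5 + 275.3585/(1+0.156)^5 = 193.6877

CHF 193.69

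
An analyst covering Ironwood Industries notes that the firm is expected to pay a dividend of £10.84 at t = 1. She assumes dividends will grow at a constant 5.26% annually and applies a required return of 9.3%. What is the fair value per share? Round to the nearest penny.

Gordon growth model: P₀ = D₁/(r − g), with D₁ = 10.84 given directly.
P₀ = 10.8400 / (0.093 − 0.0526) = 10.8400 / 0.0404 = 268.3168

£268.32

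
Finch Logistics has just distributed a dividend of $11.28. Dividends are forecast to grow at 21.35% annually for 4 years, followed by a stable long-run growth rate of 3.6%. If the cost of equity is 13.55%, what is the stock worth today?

Two-stage DDM. Project D₁…D_4 at 0.2135, terminal growth 0.036, discount at r = 0.1355.
D_1 = 13.6883
D_2 = 16.6107
D_3 = 20.1571
D_4 = 24.4607
Terminal value at t=4: TV = D_5/(r−g) = 25.3412/(0.1355−0.036) = 254.6859
P₀ = 13.6883/(1+0.1355)^1 + 16.6107/(1+0.1355)^2 + 20.1571/(1+0.1355)^3 + 24.4607/(1+0.1355)^4 + 254.6859/(1+0.1355)^4 = 206.6184

$206.62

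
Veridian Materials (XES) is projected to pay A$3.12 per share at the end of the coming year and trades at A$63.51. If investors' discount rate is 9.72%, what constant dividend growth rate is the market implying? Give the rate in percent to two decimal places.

From P₀ = D₁/(r − g), the implied growth is g = r − D₁/P₀.
g = 0.0972 − 3.12/63.51 = 0.0972 − 0.04913 = 0.04807

4.81%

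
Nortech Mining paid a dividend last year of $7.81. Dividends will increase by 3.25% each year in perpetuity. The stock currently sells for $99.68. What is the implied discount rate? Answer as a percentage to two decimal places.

11.34%

Rearranging the constant-growth DDM: r = D₁/P₀ + g.
D₁ = 7.81 × (1 + 0.0325) = 8.0638.
r = 8.0638 / 99.68 + 0.0325 = 0.08090 + 0.0325 = 0.11340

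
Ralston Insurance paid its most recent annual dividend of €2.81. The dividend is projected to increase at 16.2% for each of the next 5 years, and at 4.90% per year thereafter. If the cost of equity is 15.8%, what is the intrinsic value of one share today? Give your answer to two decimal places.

€41.71

Two-stage DDM. Project D₁…D_5 at 0.162, terminal growth 0.049, discount at r = 0.158.
D_1 = 3.2652
D_2 = 3.7942
D_3 = 4.4088
D_4 = 5.1231
D_5 = 5.9530
Terminal value at t=5: TV = D_6/(r−g) = 6.2447/(0.158−0.049) = 57.2909
P₀ = 3.2652/(1+0.158)^1 + 3.7942/(1+0.158)^2 + 4.4088/(1+0.158)^3 + 5.1231/(1+0.158)^4 + 5.9530/(1+0.158)^5 + 57.2909/(1+0.158)^5 = 41.7096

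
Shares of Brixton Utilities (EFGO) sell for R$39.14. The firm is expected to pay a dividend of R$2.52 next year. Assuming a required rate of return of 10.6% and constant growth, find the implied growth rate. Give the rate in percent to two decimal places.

4.16%

From P₀ = D₁/(r − g), the implied growth is g = r − D₁/P₀.
g = 0.106 − 2.52/39.14 = 0.106 − 0.06438 = 0.04162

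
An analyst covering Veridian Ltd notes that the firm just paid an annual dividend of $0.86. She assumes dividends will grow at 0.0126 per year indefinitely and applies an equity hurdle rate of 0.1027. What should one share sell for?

$9.67

Gordon growth model: P₀ = D₁/(r − g). D₁ = 0.86 × (1 + 0.0126) = 0.8708.
P₀ = 0.8708 / (0.1027 − 0.0126) = 0.8708 / 0.0901 = 9.6652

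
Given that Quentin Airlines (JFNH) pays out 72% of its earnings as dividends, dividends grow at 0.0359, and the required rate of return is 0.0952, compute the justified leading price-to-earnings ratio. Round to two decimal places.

12.14

Justified leading P/E = b/(r−g) = 0.72/(0.0952−0.0359) = 12.1417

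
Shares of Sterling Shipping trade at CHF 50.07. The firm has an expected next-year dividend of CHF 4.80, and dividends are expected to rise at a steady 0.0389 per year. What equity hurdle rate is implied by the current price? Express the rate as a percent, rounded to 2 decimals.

Rearranging the constant-growth DDM: r = D₁/P₀ + g.
r = 4.8000 / 50.07 + 0.0389 = 0.09587 + 0.0389 = 0.13477

13.48%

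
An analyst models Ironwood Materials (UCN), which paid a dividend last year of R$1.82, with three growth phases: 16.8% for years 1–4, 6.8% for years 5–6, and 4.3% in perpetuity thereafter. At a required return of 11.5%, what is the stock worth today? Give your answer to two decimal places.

R$41.42

Three-stage DDM. Project D₁…D_6; terminal Gordon value at t=6 with g = 0.043; discount at r = 0.115.
D_1 = 2.1258
D_2 = 2.4829
D_3 = 2.9000
D_4 = 3.3872
D_5 = 3.6175
D_6 = 3.8635
TV_6 = 4.0297/(0.115−0.043) = 55.9677
P₀ = Σ Dₜ/(1+r)ᵗ + TV_6/(1+r)^6 = 41.4235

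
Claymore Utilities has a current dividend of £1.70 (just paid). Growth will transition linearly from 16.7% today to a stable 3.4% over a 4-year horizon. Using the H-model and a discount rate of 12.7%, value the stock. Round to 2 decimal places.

£23.76

H-model: P₀ = D₀[(1+g_L) + H(g_S−g_L)]/(r−g_L), with H = 4/2 = 2.
P₀ = 1.70 × [(1+0.034) + 2×(0.167−0.034)] / (0.127−0.034)
   = 1.70 × 1.3000 / 0.093 = 23.7634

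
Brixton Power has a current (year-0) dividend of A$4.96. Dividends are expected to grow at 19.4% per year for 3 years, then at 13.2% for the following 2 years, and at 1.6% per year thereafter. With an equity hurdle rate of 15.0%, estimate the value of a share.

A$67.68

Three-stage DDM. Project D₁…D_5; terminal Gordon value at t=5 with g = 0.016; discount at r = 0.15.
D_1 = 5.9222
D_2 = 7.0712
D_3 = 8.4430
D_4 = 9.5574
D_5 = 10.8190
TV_5 = 10.9921/(0.15−0.016) = 82.0307
P₀ = Σ Dₜ/(1+r)ᵗ + TV_5/(1+r)^5 = 67.6752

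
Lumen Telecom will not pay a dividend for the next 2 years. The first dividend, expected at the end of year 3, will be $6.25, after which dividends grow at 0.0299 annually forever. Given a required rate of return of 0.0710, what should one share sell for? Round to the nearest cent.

Deferred-dividend DDM. At t=2 the remaining stream is a growing perpetuity with first payment D_3 = 6.25.
V_2 = D_3/(r−g) = 6.25/(0.071−0.0299) = 152.0681
P₀ = V_2/(1+r)^2 = 152.0681/(1+0.071)^2 = 132.5743

$132.57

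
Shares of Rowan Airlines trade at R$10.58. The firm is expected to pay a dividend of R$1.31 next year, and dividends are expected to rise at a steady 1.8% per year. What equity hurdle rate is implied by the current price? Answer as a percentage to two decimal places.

14.18%

Rearranging the constant-growth DDM: r = D₁/P₀ + g.
r = 1.3100 / 10.58 + 0.018 = 0.12382 + 0.018 = 0.14182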